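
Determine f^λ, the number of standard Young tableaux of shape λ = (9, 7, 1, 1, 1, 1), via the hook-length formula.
# SYT of shape (9, 7, 1, 1, 1, 1) = 7558200

Hook-length formula: f^λ = n! / Π hook(c), product over all cells c of the Young diagram. For λ = (9, 7, 1, 1, 1, 1), n = 20 boxes. Hook lengths by row (left-to-right, top-to-bottom): [14, 9, 8, 7, 6, 5, 4, 2, 1]; [11, 6, 5, 4, 3, 2, 1]; [4]; [3]; [2]; [1]. Product of hooks = 321889075200. So f^λ = 20! / 321889075200 = 2432902008176640000 / 321889075200 = 7558200.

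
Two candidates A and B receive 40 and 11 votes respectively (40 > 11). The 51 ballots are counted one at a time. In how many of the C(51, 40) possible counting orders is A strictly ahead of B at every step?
Strict-lead orderings = 27081460630

Total orderings of the 51 votes with 40 for A: C(51, 40) = 47626016970. By the Bertrand ballot formula (Cycle Lemma / reflection principle), the number of orderings in which A is strictly ahead of B throughout is (p − q)/(p + q) · C(p + q, p) = (40 − 11)/(40 + 11) · 47626016970 = 27081460630.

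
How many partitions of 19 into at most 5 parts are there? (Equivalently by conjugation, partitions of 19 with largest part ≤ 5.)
p(19, parts ≤ 5) = 164

Use the recurrence p(n, m) = p(n, m−1) + p(n−m, m): either the largest part is < m (count p(n, m−1)) or the largest part is exactly m (remove one copy of m, count p(n−m, m)). With p(0, ·) = 1 this gives p(19, parts ≤ 5) = 164. (By conjugating Young diagrams, this also counts partitions of 19 into at most 5 parts.)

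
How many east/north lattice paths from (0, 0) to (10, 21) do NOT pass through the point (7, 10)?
Number of paths = 37273093

Total paths from (0, 0) to (10, 21): C(31, 10) = 44352165. Paths through (7, 10): (paths (0, 0) → (7, 10)) × (paths (7, 10) → (10, 21)) = C(17, 7) · C(14, 3) = 19448 · 364 = 7079072. Avoidance count = 44352165 − 7079072 = 37273093.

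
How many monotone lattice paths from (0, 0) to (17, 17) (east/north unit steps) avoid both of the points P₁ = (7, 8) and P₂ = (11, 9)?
Number of paths = 1331391435

Inclusion–exclusion. Total paths: C(34, 17) = 2333606220. Through P₁: C(15, 7)·C(19, 10) = 594452430. Through P₂: C(20, 11)·C(14, 6) = 504383880. Since P₁ is strictly southwest of P₂, a monotone path through both must visit P₁ then P₂; paths through both = C(15, 7)·C(5, 4)·C(14, 6) = 96621525. Avoid both = 2333606220 − 594452430 − 504383880 + 96621525 = 1331391435.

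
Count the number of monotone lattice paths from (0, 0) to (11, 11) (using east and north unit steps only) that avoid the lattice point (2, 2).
Number of paths = 413712

Total paths from (0, 0) to (11, 11): C(22, 11) = 705432. Paths through (2, 2): (paths (0, 0) → (2, 2)) × (paths (2, 2) → (11, 11)) = C(4, 2) · C(18, 9) = 6 · 48620 = 291720. Avoidance count = 705432 − 291720 = 413712.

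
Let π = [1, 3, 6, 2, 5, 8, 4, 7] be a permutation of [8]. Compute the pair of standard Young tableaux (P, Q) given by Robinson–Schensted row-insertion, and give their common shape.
P = [1, 2, 4, 7] / [3, 5, 8] / [6];  Q = [1, 2, 3, 6] / [4, 5, 8] / [7];  common shape = (4, 3, 1)

Row-insert the values π_1, π_2, … into P one at a time, bumping the leftmost entry strictly greater than the inserted value down to the next row. The recording tableau Q records, in position (i, j), the step at which that cell was added to P.
  Insert 1 (step 1): P = [1];  Q = [1]
  Insert 3 (step 2): P = [1, 3];  Q = [1, 2]
  Insert 6 (step 3): P = [1, 3, 6];  Q = [1, 2, 3]
  Insert 2 (step 4): P = [1, 2, 6] / [3];  Q = [1, 2, 3] / [4]
  Insert 5 (step 5): P = [1, 2, 5] / [3, 6];  Q = [1, 2, 3] / [4, 5]
  Insert 8 (step 6): P = [1, 2, 5, 8] / [3, 6];  Q = [1, 2, 3, 6] / [4, 5]
  Insert 4 (step 7): P = [1, 2, 4, 8] / [3, 5] / [6];  Q = [1, 2, 3, 6] / [4, 5] / [7]
  Insert 7 (step 8): P = [1, 2, 4, 7] / [3, 5, 8] / [6];  Q = [1, 2, 3, 6] / [4, 5, 8] / [7]
Final shape: (4, 3, 1).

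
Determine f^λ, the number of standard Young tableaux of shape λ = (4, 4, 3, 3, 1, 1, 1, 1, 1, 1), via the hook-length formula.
# SYT of shape (4, 4, 3, 3, 1, 1, 1, 1, 1, 1) = 16713312

Hook-length formula: f^λ = n! / Π hook(c), product over all cells c of the Young diagram. For λ = (4, 4, 3, 3, 1, 1, 1, 1, 1, 1), n = 20 boxes. Hook lengths by row (left-to-right, top-to-bottom): [13, 6, 5, 2]; [12, 5, 4, 1]; [10, 3, 2]; [9, 2, 1]; [6]; [5]; [4]; [3]; [2]; [1]. Product of hooks = 145566720000. So f^λ = 20! / 145566720000 = 2432902008176640000 / 145566720000 = 16713312.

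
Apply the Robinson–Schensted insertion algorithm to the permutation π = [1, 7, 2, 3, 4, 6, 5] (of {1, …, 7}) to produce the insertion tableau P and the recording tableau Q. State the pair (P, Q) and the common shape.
P = [1, 2, 3, 4, 5] / [6] / [7];  Q = [1, 2, 4, 5, 6] / [3] / [7];  common shape = (5, 1, 1)

Row-insert the values π_1, π_2, … into P one at a time, bumping the leftmost entry strictly greater than the inserted value down to the next row. The recording tableau Q records, in position (i, j), the step at which that cell was added to P.
  Insert 1 (step 1): P = [1];  Q = [1]
  Insert 7 (step 2): P = [1, 7];  Q = [1, 2]
  Insert 2 (step 3): P = [1, 2] / [7];  Q = [1, 2] / [3]
  Insert 3 (step 4): P = [1, 2, 3] / [7];  Q = [1, 2, 4] / [3]
  Insert 4 (step 5): P = [1, 2, 3, 4] / [7];  Q = [1, 2, 4, 5] / [3]
  Insert 6 (step 6): P = [1, 2, 3, 4, 6] / [7];  Q = [1, 2, 4, 5, 6] / [3]
  Insert 5 (step 7): P = [1, 2, 3, 4, 5] / [6] / [7];  Q = [1, 2, 4, 5, 6] / [3] / [7]
Final shape: (5, 1, 1).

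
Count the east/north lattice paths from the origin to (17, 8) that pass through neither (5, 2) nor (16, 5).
Number of paths = 640911

Inclusion–exclusion. Total paths: C(25, 17) = 1081575. Through P₁: C(7, 5)·C(18, 12) = 389844. Through P₂: C(21, 16)·C(4, 1) = 81396. Since P₁ is strictly southwest of P₂, a monotone path through both must visit P₁ then P₂; paths through both = C(7, 5)·C(14, 11)·C(4, 1) = 30576. Avoid both = 1081575 − 389844 − 81396 + 30576 = 640911.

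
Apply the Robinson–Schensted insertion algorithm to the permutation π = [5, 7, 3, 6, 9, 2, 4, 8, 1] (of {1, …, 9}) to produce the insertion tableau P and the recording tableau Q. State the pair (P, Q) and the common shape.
P = [1, 4, 8] / [2, 6, 9] / [3, 7] / [5];  Q = [1, 2, 5] / [3, 4, 8] / [6, 7] / [9];  common shape = (3, 3, 2, 1)

Row-insert the values π_1, π_2, … into P one at a time, bumping the leftmost entry strictly greater than the inserted value down to the next row. The recording tableau Q records, in position (i, j), the step at which that cell was added to P.
  Insert 5 (step 1): P = [5];  Q = [1]
  Insert 7 (step 2): P = [5, 7];  Q = [1, 2]
  Insert 3 (step 3): P = [3, 7] / [5];  Q = [1, 2] / [3]
  Insert 6 (step 4): P = [3, 6] / [5, 7];  Q = [1, 2] / [3, 4]
  Insert 9 (step 5): P = [3, 6, 9] / [5, 7];  Q = [1, 2, 5] / [3, 4]
  Insert 2 (step 6): P = [2, 6, 9] / [3, 7] / [5];  Q = [1, 2, 5] / [3, 4] / [6]
  Insert 4 (step 7): P = [2, 4, 9] / [3, 6] / [5, 7];  Q = [1, 2, 5] / [3, 4] / [6, 7]
  Insert 8 (step 8): P = [2, 4, 8] / [3, 6, 9] / [5, 7];  Q = [1, 2, 5] / [3, 4, 8] / [6, 7]
  Insert 1 (step 9): P = [1, 4, 8] / [2, 6, 9] / [3, 7] / [5];  Q = [1, 2, 5] / [3, 4, 8] / [6, 7] / [9]
Final shape: (3, 3, 2, 1).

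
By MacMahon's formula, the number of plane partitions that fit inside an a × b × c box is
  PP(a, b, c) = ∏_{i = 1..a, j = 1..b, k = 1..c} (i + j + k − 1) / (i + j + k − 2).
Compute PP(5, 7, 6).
PP(5, 7, 6) = 739309710568

Evaluate the triple product over i = 1..5, j = 1..7, k = 1..6. The factors are (2/1) · (3/2) · (4/3) · (5/4) · (6/5) · (7/6) · (3/2) · (4/3) · … (210 factors total). The numerators and denominators telescope so the product is an integer; carrying out the multiplication exactly gives PP(5, 7, 6) = 739309710568.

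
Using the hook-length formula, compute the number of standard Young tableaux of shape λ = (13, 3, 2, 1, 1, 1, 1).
# SYT of shape (13, 3, 2, 1, 1, 1, 1) = 28078050

Hook-length formula: f^λ = n! / Π hook(c), product over all cells c of the Young diagram. For λ = (13, 3, 2, 1, 1, 1, 1), n = 22 boxes. Hook lengths by row (left-to-right, top-to-bottom): [19, 14, 12, 10, 9, 8, 7, 6, 5, 4, 3, 2, 1]; [8, 3, 1]; [6, 1]; [4]; [3]; [2]; [1]. Product of hooks = 40031295897600. So f^λ = 22! / 40031295897600 = 1124000727777607680000 / 40031295897600 = 28078050.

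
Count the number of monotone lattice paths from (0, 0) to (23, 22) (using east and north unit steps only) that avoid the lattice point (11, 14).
Number of paths = 3555216685800

Total paths from (0, 0) to (23, 22): C(45, 23) = 4116715363800. Paths through (11, 14): (paths (0, 0) → (11, 14)) × (paths (11, 14) → (23, 22)) = C(25, 11) · C(20, 12) = 4457400 · 125970 = 561498678000. Avoidance count = 4116715363800 − 561498678000 = 3555216685800.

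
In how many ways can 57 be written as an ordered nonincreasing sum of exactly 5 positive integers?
p(57, 5 parts) = 4319

Partitions of n into exactly k parts are in bijection with partitions of n − k into at most k parts (subtract 1 from each part). So p(57, exactly 5) = p(52, parts ≤ 5). Computing via the recurrence p(m, j) = p(m, j−1) + p(m−j, j) gives 4319.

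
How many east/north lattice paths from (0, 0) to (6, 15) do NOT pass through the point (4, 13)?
Number of paths = 39984

Total paths from (0, 0) to (6, 15): C(21, 6) = 54264. Paths through (4, 13): (paths (0, 0) → (4, 13)) × (paths (4, 13) → (6, 15)) = C(17, 4) · C(4, 2) = 2380 · 6 = 14280. Avoidance count = 54264 − 14280 = 39984.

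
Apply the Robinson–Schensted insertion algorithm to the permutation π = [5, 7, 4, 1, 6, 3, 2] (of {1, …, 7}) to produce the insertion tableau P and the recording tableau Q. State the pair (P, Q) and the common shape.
P = [1, 2] / [3, 6] / [4, 7] / [5];  Q = [1, 2] / [3, 5] / [4, 6] / [7];  common shape = (2, 2, 2, 1)

Row-insert the values π_1, π_2, … into P one at a time, bumping the leftmost entry strictly greater than the inserted value down to the next row. The recording tableau Q records, in position (i, j), the step at which that cell was added to P.
  Insert 5 (step 1): P = [5];  Q = [1]
  Insert 7 (step 2): P = [5, 7];  Q = [1, 2]
  Insert 4 (step 3): P = [4, 7] / [5];  Q = [1, 2] / [3]
  Insert 1 (step 4): P = [1, 7] / [4] / [5];  Q = [1, 2] / [3] / [4]
  Insert 6 (step 5): P = [1, 6] / [4, 7] / [5];  Q = [1, 2] / [3, 5] / [4]
  Insert 3 (step 6): P = [1, 3] / [4, 6] / [5, 7];  Q = [1, 2] / [3, 5] / [4, 6]
  Insert 2 (step 7): P = [1, 2] / [3, 6] / [4, 7] / [5];  Q = [1, 2] / [3, 5] / [4, 6] / [7]
Final shape: (2, 2, 2, 1).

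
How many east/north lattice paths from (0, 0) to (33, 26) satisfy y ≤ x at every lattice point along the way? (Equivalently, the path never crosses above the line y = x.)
Number of paths = 9318155533853796

By the reflection principle (André's argument), the number of monotone paths to (33, 26) with n ≤ m that never go above y = x is C(59, 33) − C(59, 34) = 39602161018878633 − 30284005485024837 = 9318155533853796.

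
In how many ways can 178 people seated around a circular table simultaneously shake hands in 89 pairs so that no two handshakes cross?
C_89 = 254224158304000796523953440778841647086547372026600

These noncrossing handshakes are counted by the Catalan number C_n = (1/(n + 1)) · C(2n, n). For n = 89: C_89 = (1/90) · C(178, 89) = 22880174247360071687155809670095748237789263482394000/90 = 254224158304000796523953440778841647086547372026600.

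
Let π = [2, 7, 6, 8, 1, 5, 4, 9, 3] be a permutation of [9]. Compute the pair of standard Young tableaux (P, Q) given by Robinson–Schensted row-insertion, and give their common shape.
P = [1, 3, 8, 9] / [2, 4] / [5] / [6] / [7];  Q = [1, 2, 4, 8] / [3, 6] / [5] / [7] / [9];  common shape = (4, 2, 1, 1, 1)

Row-insert the values π_1, π_2, … into P one at a time, bumping the leftmost entry strictly greater than the inserted value down to the next row. The recording tableau Q records, in position (i, j), the step at which that cell was added to P.
  Insert 2 (step 1): P = [2];  Q = [1]
  Insert 7 (step 2): P = [2, 7];  Q = [1, 2]
  Insert 6 (step 3): P = [2, 6] / [7];  Q = [1, 2] / [3]
  Insert 8 (step 4): P = [2, 6, 8] / [7];  Q = [1, 2, 4] / [3]
  Insert 1 (step 5): P = [1, 6, 8] / [2] / [7];  Q = [1, 2, 4] / [3] / [5]
  Insert 5 (step 6): P = [1, 5, 8] / [2, 6] / [7];  Q = [1, 2, 4] / [3, 6] / [5]
  Insert 4 (step 7): P = [1, 4, 8] / [2, 5] / [6] / [7];  Q = [1, 2, 4] / [3, 6] / [5] / [7]
  Insert 9 (step 8): P = [1, 4, 8, 9] / [2, 5] / [6] / [7];  Q = [1, 2, 4, 8] / [3, 6] / [5] / [7]
  Insert 3 (step 9): P = [1, 3, 8, 9] / [2, 4] / [5] / [6] / [7];  Q = [1, 2, 4, 8] / [3, 6] / [5] / [7] / [9]
Final shape: (4, 2, 1, 1, 1).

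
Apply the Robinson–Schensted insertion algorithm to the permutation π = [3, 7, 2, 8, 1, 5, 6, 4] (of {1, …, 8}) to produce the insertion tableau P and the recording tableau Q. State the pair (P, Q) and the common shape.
P = [1, 4, 6] / [2, 5, 8] / [3, 7];  Q = [1, 2, 4] / [3, 6, 7] / [5, 8];  common shape = (3, 3, 2)

Row-insert the values π_1, π_2, … into P one at a time, bumping the leftmost entry strictly greater than the inserted value down to the next row. The recording tableau Q records, in position (i, j), the step at which that cell was added to P.
  Insert 3 (step 1): P = [3];  Q = [1]
  Insert 7 (step 2): P = [3, 7];  Q = [1, 2]
  Insert 2 (step 3): P = [2, 7] / [3];  Q = [1, 2] / [3]
  Insert 8 (step 4): P = [2, 7, 8] / [3];  Q = [1, 2, 4] / [3]
  Insert 1 (step 5): P = [1, 7, 8] / [2] / [3];  Q = [1, 2, 4] / [3] / [5]
  Insert 5 (step 6): P = [1, 5, 8] / [2, 7] / [3];  Q = [1, 2, 4] / [3, 6] / [5]
  Insert 6 (step 7): P = [1, 5, 6] / [2, 7, 8] / [3];  Q = [1, 2, 4] / [3, 6, 7] / [5]
  Insert 4 (step 8): P = [1, 4, 6] / [2, 5, 8] / [3, 7];  Q = [1, 2, 4] / [3, 6, 7] / [5, 8]
Final shape: (3, 3, 2).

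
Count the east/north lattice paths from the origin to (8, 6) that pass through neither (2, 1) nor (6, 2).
Number of paths = 1422

Inclusion–exclusion. Total paths: C(14, 8) = 3003. Through P₁: C(3, 2)·C(11, 6) = 1386. Through P₂: C(8, 6)·C(6, 2) = 420. Since P₁ is strictly southwest of P₂, a monotone path through both must visit P₁ then P₂; paths through both = C(3, 2)·C(5, 4)·C(6, 2) = 225. Avoid both = 3003 − 1386 − 420 + 225 = 1422.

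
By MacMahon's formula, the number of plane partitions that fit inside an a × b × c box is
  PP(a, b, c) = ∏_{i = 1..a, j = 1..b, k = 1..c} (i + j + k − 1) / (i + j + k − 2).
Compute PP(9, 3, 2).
PP(9, 3, 2) = 15730

Evaluate the triple product over i = 1..9, j = 1..3, k = 1..2. The factors are (2/1) · (3/2) · (3/2) · (4/3) · (4/3) · (5/4) · (3/2) · (4/3) · … (54 factors total). The numerators and denominators telescope so the product is an integer; carrying out the multiplication exactly gives PP(9, 3, 2) = 15730.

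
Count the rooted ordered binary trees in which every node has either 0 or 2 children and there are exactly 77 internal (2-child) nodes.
C_77 = 18793142726809884575211361279087545193250040

These full binary trees are counted by the Catalan number C_n = (1/(n + 1)) · C(2n, n). For n = 77: C_77 = (1/78) · C(154, 77) = 1465865132691170996866486179768828525073503120/78 = 18793142726809884575211361279087545193250040.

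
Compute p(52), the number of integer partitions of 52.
p(52) = 281589

Compute p(n) via the recurrence p(n, m) = p(n, m−1) + p(n−m, m), where p(n, m) counts partitions of n with all parts ≤ m and p(n) = p(n, n). The base cases are p(0, m) = 1 and p(n, 0) = 0 for n > 0. Filling the table yields p(52) = 281589. (Euler's pentagonal recurrence is an alternative.)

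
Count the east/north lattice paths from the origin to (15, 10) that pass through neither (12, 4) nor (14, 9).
Number of paths = 1557940

Inclusion–exclusion. Total paths: C(25, 15) = 3268760. Through P₁: C(16, 12)·C(9, 3) = 152880. Through P₂: C(23, 14)·C(2, 1) = 1634380. Since P₁ is strictly southwest of P₂, a monotone path through both must visit P₁ then P₂; paths through both = C(16, 12)·C(7, 2)·C(2, 1) = 76440. Avoid both = 3268760 − 152880 − 1634380 + 76440 = 1557940.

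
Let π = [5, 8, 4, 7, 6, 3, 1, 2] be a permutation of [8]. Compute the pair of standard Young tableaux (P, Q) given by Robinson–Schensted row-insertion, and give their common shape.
P = [1, 2] / [3, 6] / [4, 7] / [5] / [8];  Q = [1, 2] / [3, 4] / [5, 8] / [6] / [7];  common shape = (2, 2, 2, 1, 1)

Row-insert the values π_1, π_2, … into P one at a time, bumping the leftmost entry strictly greater than the inserted value down to the next row. The recording tableau Q records, in position (i, j), the step at which that cell was added to P.
  Insert 5 (step 1): P = [5];  Q = [1]
  Insert 8 (step 2): P = [5, 8];  Q = [1, 2]
  Insert 4 (step 3): P = [4, 8] / [5];  Q = [1, 2] / [3]
  Insert 7 (step 4): P = [4, 7] / [5, 8];  Q = [1, 2] / [3, 4]
  Insert 6 (step 5): P = [4, 6] / [5, 7] / [8];  Q = [1, 2] / [3, 4] / [5]
  Insert 3 (step 6): P = [3, 6] / [4, 7] / [5] / [8];  Q = [1, 2] / [3, 4] / [5] / [6]
  Insert 1 (step 7): P = [1, 6] / [3, 7] / [4] / [5] / [8];  Q = [1, 2] / [3, 4] / [5] / [6] / [7]
  Insert 2 (step 8): P = [1, 2] / [3, 6] / [4, 7] / [5] / [8];  Q = [1, 2] / [3, 4] / [5, 8] / [6] / [7]
Final shape: (2, 2, 2, 1, 1).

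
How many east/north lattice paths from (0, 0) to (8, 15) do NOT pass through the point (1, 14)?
Number of paths = 490194

Total paths from (0, 0) to (8, 15): C(23, 8) = 490314. Paths through (1, 14): (paths (0, 0) → (1, 14)) × (paths (1, 14) → (8, 15)) = C(15, 1) · C(8, 7) = 15 · 8 = 120. Avoidance count = 490314 − 120 = 490194.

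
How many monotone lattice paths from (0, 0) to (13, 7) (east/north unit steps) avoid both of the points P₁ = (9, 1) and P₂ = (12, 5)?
Number of paths = 57906

Inclusion–exclusion. Total paths: C(20, 13) = 77520. Through P₁: C(10, 9)·C(10, 4) = 2100. Through P₂: C(17, 12)·C(3, 1) = 18564. Since P₁ is strictly southwest of P₂, a monotone path through both must visit P₁ then P₂; paths through both = C(10, 9)·C(7, 3)·C(3, 1) = 1050. Avoid both = 77520 − 2100 − 18564 + 1050 = 57906.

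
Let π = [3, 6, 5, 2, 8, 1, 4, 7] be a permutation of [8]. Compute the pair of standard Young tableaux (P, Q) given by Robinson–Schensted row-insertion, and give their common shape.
P = [1, 4, 7] / [2, 5, 8] / [3] / [6];  Q = [1, 2, 5] / [3, 7, 8] / [4] / [6];  common shape = (3, 3, 1, 1)

Row-insert the values π_1, π_2, … into P one at a time, bumping the leftmost entry strictly greater than the inserted value down to the next row. The recording tableau Q records, in position (i, j), the step at which that cell was added to P.
  Insert 3 (step 1): P = [3];  Q = [1]
  Insert 6 (step 2): P = [3, 6];  Q = [1, 2]
  Insert 5 (step 3): P = [3, 5] / [6];  Q = [1, 2] / [3]
  Insert 2 (step 4): P = [2, 5] / [3] / [6];  Q = [1, 2] / [3] / [4]
  Insert 8 (step 5): P = [2, 5, 8] / [3] / [6];  Q = [1, 2, 5] / [3] / [4]
  Insert 1 (step 6): P = [1, 5, 8] / [2] / [3] / [6];  Q = [1, 2, 5] / [3] / [4] / [6]
  Insert 4 (step 7): P = [1, 4, 8] / [2, 5] / [3] / [6];  Q = [1, 2, 5] / [3, 7] / [4] / [6]
  Insert 7 (step 8): P = [1, 4, 7] / [2, 5, 8] / [3] / [6];  Q = [1, 2, 5] / [3, 7, 8] / [4] / [6]
Final shape: (3, 3, 1, 1).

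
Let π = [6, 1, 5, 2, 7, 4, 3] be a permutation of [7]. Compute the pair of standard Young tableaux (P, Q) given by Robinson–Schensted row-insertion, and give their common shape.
P = [1, 2, 3] / [4, 7] / [5] / [6];  Q = [1, 3, 5] / [2, 6] / [4] / [7];  common shape = (3, 2, 1, 1)

Row-insert the values π_1, π_2, … into P one at a time, bumping the leftmost entry strictly greater than the inserted value down to the next row. The recording tableau Q records, in position (i, j), the step at which that cell was added to P.
  Insert 6 (step 1): P = [6];  Q = [1]
  Insert 1 (step 2): P = [1] / [6];  Q = [1] / [2]
  Insert 5 (step 3): P = [1, 5] / [6];  Q = [1, 3] / [2]
  Insert 2 (step 4): P = [1, 2] / [5] / [6];  Q = [1, 3] / [2] / [4]
  Insert 7 (step 5): P = [1, 2, 7] / [5] / [6];  Q = [1, 3, 5] / [2] / [4]
  Insert 4 (step 6): P = [1, 2, 4] / [5, 7] / [6];  Q = [1, 3, 5] / [2, 6] / [4]
  Insert 3 (step 7): P = [1, 2, 3] / [4, 7] / [5] / [6];  Q = [1, 3, 5] / [2, 6] / [4] / [7]
Final shape: (3, 2, 1, 1).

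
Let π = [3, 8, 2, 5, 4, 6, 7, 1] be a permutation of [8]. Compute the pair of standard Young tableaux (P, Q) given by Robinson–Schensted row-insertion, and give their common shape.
P = [1, 4, 6, 7] / [2, 5] / [3] / [8];  Q = [1, 2, 6, 7] / [3, 4] / [5] / [8];  common shape = (4, 2, 1, 1)

Row-insert the values π_1, π_2, … into P one at a time, bumping the leftmost entry strictly greater than the inserted value down to the next row. The recording tableau Q records, in position (i, j), the step at which that cell was added to P.
  Insert 3 (step 1): P = [3];  Q = [1]
  Insert 8 (step 2): P = [3, 8];  Q = [1, 2]
  Insert 2 (step 3): P = [2, 8] / [3];  Q = [1, 2] / [3]
  Insert 5 (step 4): P = [2, 5] / [3, 8];  Q = [1, 2] / [3, 4]
  Insert 4 (step 5): P = [2, 4] / [3, 5] / [8];  Q = [1, 2] / [3, 4] / [5]
  Insert 6 (step 6): P = [2, 4, 6] / [3, 5] / [8];  Q = [1, 2, 6] / [3, 4] / [5]
  Insert 7 (step 7): P = [2, 4, 6, 7] / [3, 5] / [8];  Q = [1, 2, 6, 7] / [3, 4] / [5]
  Insert 1 (step 8): P = [1, 4, 6, 7] / [2, 5] / [3] / [8];  Q = [1, 2, 6, 7] / [3, 4] / [5] / [8]
Final shape: (4, 2, 1, 1).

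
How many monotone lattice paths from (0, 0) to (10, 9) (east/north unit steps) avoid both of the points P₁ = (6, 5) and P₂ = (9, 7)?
Number of paths = 39578

Inclusion–exclusion. Total paths: C(19, 10) = 92378. Through P₁: C(11, 6)·C(8, 4) = 32340. Through P₂: C(16, 9)·C(3, 1) = 34320. Since P₁ is strictly southwest of P₂, a monotone path through both must visit P₁ then P₂; paths through both = C(11, 6)·C(5, 3)·C(3, 1) = 13860. Avoid both = 92378 − 32340 − 34320 + 13860 = 39578.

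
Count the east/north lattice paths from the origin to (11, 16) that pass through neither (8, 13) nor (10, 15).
Number of paths = 4872455

Inclusion–exclusion. Total paths: C(27, 11) = 13037895. Through P₁: C(21, 8)·C(6, 3) = 4069800. Through P₂: C(25, 10)·C(2, 1) = 6537520. Since P₁ is strictly southwest of P₂, a monotone path through both must visit P₁ then P₂; paths through both = C(21, 8)·C(4, 2)·C(2, 1) = 2441880. Avoid both = 13037895 − 4069800 − 6537520 + 2441880 = 4872455.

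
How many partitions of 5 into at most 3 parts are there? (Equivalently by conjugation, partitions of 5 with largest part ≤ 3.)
p(5, parts ≤ 3) = 5

Partitions of 5 with all parts ≤ 3: 3+2, 3+1+1, 2+2+1, 2+1+1+1, 1+1+1+1+1. Count = 5.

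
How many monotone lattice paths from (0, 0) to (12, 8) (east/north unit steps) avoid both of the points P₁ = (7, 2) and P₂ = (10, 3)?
Number of paths = 106356

Inclusion–exclusion. Total paths: C(20, 12) = 125970. Through P₁: C(9, 7)·C(11, 5) = 16632. Through P₂: C(13, 10)·C(7, 2) = 6006. Since P₁ is strictly southwest of P₂, a monotone path through both must visit P₁ then P₂; paths through both = C(9, 7)·C(4, 3)·C(7, 2) = 3024. Avoid both = 125970 − 16632 − 6006 + 3024 = 106356.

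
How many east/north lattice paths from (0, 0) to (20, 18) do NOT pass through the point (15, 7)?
Number of paths = 32833064418

Total paths from (0, 0) to (20, 18): C(38, 20) = 33578000610. Paths through (15, 7): (paths (0, 0) → (15, 7)) × (paths (15, 7) → (20, 18)) = C(22, 15) · C(16, 5) = 170544 · 4368 = 744936192. Avoidance count = 33578000610 − 744936192 = 32833064418.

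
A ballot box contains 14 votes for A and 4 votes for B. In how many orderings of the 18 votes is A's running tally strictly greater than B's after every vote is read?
Strict-lead orderings = 1700

Total orderings of the 18 votes with 14 for A: C(18, 14) = 3060. By the Bertrand ballot formula (Cycle Lemma / reflection principle), the number of orderings in which A is strictly ahead of B throughout is (p − q)/(p + q) · C(p + q, p) = (14 − 4)/(14 + 4) · 3060 = 1700.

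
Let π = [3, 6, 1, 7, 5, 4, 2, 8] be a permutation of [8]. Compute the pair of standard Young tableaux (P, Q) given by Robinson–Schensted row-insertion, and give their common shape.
P = [1, 2, 7, 8] / [3, 4] / [5] / [6];  Q = [1, 2, 4, 8] / [3, 5] / [6] / [7];  common shape = (4, 2, 1, 1)

Row-insert the values π_1, π_2, … into P one at a time, bumping the leftmost entry strictly greater than the inserted value down to the next row. The recording tableau Q records, in position (i, j), the step at which that cell was added to P.
  Insert 3 (step 1): P = [3];  Q = [1]
  Insert 6 (step 2): P = [3, 6];  Q = [1, 2]
  Insert 1 (step 3): P = [1, 6] / [3];  Q = [1, 2] / [3]
  Insert 7 (step 4): P = [1, 6, 7] / [3];  Q = [1, 2, 4] / [3]
  Insert 5 (step 5): P = [1, 5, 7] / [3, 6];  Q = [1, 2, 4] / [3, 5]
  Insert 4 (step 6): P = [1, 4, 7] / [3, 5] / [6];  Q = [1, 2, 4] / [3, 5] / [6]
  Insert 2 (step 7): P = [1, 2, 7] / [3, 4] / [5] / [6];  Q = [1, 2, 4] / [3, 5] / [6] / [7]
  Insert 8 (step 8): P = [1, 2, 7, 8] / [3, 4] / [5] / [6];  Q = [1, 2, 4, 8] / [3, 5] / [6] / [7]
Final shape: (4, 2, 1, 1).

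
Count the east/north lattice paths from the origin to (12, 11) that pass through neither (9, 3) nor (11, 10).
Number of paths = 626186

Inclusion–exclusion. Total paths: C(23, 12) = 1352078. Through P₁: C(12, 9)·C(11, 3) = 36300. Through P₂: C(21, 11)·C(2, 1) = 705432. Since P₁ is strictly southwest of P₂, a monotone path through both must visit P₁ then P₂; paths through both = C(12, 9)·C(9, 2)·C(2, 1) = 15840. Avoid both = 1352078 − 36300 − 705432 + 15840 = 626186.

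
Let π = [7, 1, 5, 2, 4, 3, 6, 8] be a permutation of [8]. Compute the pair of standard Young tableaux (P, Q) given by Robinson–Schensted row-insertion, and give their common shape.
P = [1, 2, 3, 6, 8] / [4] / [5] / [7];  Q = [1, 3, 5, 7, 8] / [2] / [4] / [6];  common shape = (5, 1, 1, 1)

Row-insert the values π_1, π_2, … into P one at a time, bumping the leftmost entry strictly greater than the inserted value down to the next row. The recording tableau Q records, in position (i, j), the step at which that cell was added to P.
  Insert 7 (step 1): P = [7];  Q = [1]
  Insert 1 (step 2): P = [1] / [7];  Q = [1] / [2]
  Insert 5 (step 3): P = [1, 5] / [7];  Q = [1, 3] / [2]
  Insert 2 (step 4): P = [1, 2] / [5] / [7];  Q = [1, 3] / [2] / [4]
  Insert 4 (step 5): P = [1, 2, 4] / [5] / [7];  Q = [1, 3, 5] / [2] / [4]
  Insert 3 (step 6): P = [1, 2, 3] / [4] / [5] / [7];  Q = [1, 3, 5] / [2] / [4] / [6]
  Insert 6 (step 7): P = [1, 2, 3, 6] / [4] / [5] / [7];  Q = [1, 3, 5, 7] / [2] / [4] / [6]
  Insert 8 (step 8): P = [1, 2, 3, 6, 8] / [4] / [5] / [7];  Q = [1, 3, 5, 7, 8] / [2] / [4] / [6]
Final shape: (5, 1, 1, 1).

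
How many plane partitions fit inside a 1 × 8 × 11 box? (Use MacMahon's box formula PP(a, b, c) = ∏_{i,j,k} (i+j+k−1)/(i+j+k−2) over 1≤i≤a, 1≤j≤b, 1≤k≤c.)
PP(1, 8, 11) = 75582

Evaluate the triple product over i = 1..1, j = 1..8, k = 1..11. The factors are (2/1) · (3/2) · (4/3) · (5/4) · (6/5) · (7/6) · (8/7) · (9/8) · … (88 factors total). The numerators and denominators telescope so the product is an integer; carrying out the multiplication exactly gives PP(1, 8, 11) = 75582.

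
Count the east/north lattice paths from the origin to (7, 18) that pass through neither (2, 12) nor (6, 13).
Number of paths = 278596

Inclusion–exclusion. Total paths: C(25, 7) = 480700. Through P₁: C(14, 2)·C(11, 5) = 42042. Through P₂: C(19, 6)·C(6, 1) = 162792. Since P₁ is strictly southwest of P₂, a monotone path through both must visit P₁ then P₂; paths through both = C(14, 2)·C(5, 4)·C(6, 1) = 2730. Avoid both = 480700 − 42042 − 162792 + 2730 = 278596.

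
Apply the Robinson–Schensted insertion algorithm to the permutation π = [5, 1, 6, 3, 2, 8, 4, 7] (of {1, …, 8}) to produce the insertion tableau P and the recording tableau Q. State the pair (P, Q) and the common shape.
P = [1, 2, 4, 7] / [3, 6, 8] / [5];  Q = [1, 3, 6, 8] / [2, 4, 7] / [5];  common shape = (4, 3, 1)

Row-insert the values π_1, π_2, … into P one at a time, bumping the leftmost entry strictly greater than the inserted value down to the next row. The recording tableau Q records, in position (i, j), the step at which that cell was added to P.
  Insert 5 (step 1): P = [5];  Q = [1]
  Insert 1 (step 2): P = [1] / [5];  Q = [1] / [2]
  Insert 6 (step 3): P = [1, 6] / [5];  Q = [1, 3] / [2]
  Insert 3 (step 4): P = [1, 3] / [5, 6];  Q = [1, 3] / [2, 4]
  Insert 2 (step 5): P = [1, 2] / [3, 6] / [5];  Q = [1, 3] / [2, 4] / [5]
  Insert 8 (step 6): P = [1, 2, 8] / [3, 6] / [5];  Q = [1, 3, 6] / [2, 4] / [5]
  Insert 4 (step 7): P = [1, 2, 4] / [3, 6, 8] / [5];  Q = [1, 3, 6] / [2, 4, 7] / [5]
  Insert 7 (step 8): P = [1, 2, 4, 7] / [3, 6, 8] / [5];  Q = [1, 3, 6, 8] / [2, 4, 7] / [5]
Final shape: (4, 3, 1).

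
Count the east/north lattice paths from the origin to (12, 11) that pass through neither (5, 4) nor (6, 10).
Number of paths = 869764

Inclusion–exclusion. Total paths: C(23, 12) = 1352078. Through P₁: C(9, 5)·C(14, 7) = 432432. Through P₂: C(16, 6)·C(7, 6) = 56056. Since P₁ is strictly southwest of P₂, a monotone path through both must visit P₁ then P₂; paths through both = C(9, 5)·C(7, 1)·C(7, 6) = 6174. Avoid both = 1352078 − 432432 − 56056 + 6174 = 869764.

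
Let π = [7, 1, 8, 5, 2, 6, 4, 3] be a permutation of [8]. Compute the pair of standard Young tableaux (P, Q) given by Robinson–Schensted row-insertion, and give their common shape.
P = [1, 2, 3] / [4, 6] / [5, 8] / [7];  Q = [1, 3, 6] / [2, 4] / [5, 7] / [8];  common shape = (3, 2, 2, 1)

Row-insert the values π_1, π_2, … into P one at a time, bumping the leftmost entry strictly greater than the inserted value down to the next row. The recording tableau Q records, in position (i, j), the step at which that cell was added to P.
  Insert 7 (step 1): P = [7];  Q = [1]
  Insert 1 (step 2): P = [1] / [7];  Q = [1] / [2]
  Insert 8 (step 3): P = [1, 8] / [7];  Q = [1, 3] / [2]
  Insert 5 (step 4): P = [1, 5] / [7, 8];  Q = [1, 3] / [2, 4]
  Insert 2 (step 5): P = [1, 2] / [5, 8] / [7];  Q = [1, 3] / [2, 4] / [5]
  Insert 6 (step 6): P = [1, 2, 6] / [5, 8] / [7];  Q = [1, 3, 6] / [2, 4] / [5]
  Insert 4 (step 7): P = [1, 2, 4] / [5, 6] / [7, 8];  Q = [1, 3, 6] / [2, 4] / [5, 7]
  Insert 3 (step 8): P = [1, 2, 3] / [4, 6] / [5, 8] / [7];  Q = [1, 3, 6] / [2, 4] / [5, 7] / [8]
Final shape: (3, 2, 2, 1).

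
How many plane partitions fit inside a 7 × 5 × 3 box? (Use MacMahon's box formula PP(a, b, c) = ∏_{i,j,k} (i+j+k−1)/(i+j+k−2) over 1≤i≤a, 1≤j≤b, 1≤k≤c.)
PP(7, 5, 3) = 16195608

Evaluate the triple product over i = 1..7, j = 1..5, k = 1..3. The factors are (2/1) · (3/2) · (4/3) · (3/2) · (4/3) · (5/4) · (4/3) · (5/4) · … (105 factors total). The numerators and denominators telescope so the product is an integer; carrying out the multiplication exactly gives PP(7, 5, 3) = 16195608.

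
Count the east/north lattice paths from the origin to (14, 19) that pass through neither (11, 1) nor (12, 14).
Number of paths = 615985068

Inclusion–exclusion. Total paths: C(33, 14) = 818809200. Through P₁: C(12, 11)·C(21, 3) = 15960. Through P₂: C(26, 12)·C(7, 2) = 202811700. Since P₁ is strictly southwest of P₂, a monotone path through both must visit P₁ then P₂; paths through both = C(12, 11)·C(14, 1)·C(7, 2) = 3528. Avoid both = 818809200 − 15960 − 202811700 + 3528 = 615985068.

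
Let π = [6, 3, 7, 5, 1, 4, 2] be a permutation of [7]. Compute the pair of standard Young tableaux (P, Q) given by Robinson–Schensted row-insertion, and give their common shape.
P = [1, 2] / [3, 4] / [5, 7] / [6];  Q = [1, 3] / [2, 4] / [5, 6] / [7];  common shape = (2, 2, 2, 1)

Row-insert the values π_1, π_2, … into P one at a time, bumping the leftmost entry strictly greater than the inserted value down to the next row. The recording tableau Q records, in position (i, j), the step at which that cell was added to P.
  Insert 6 (step 1): P = [6];  Q = [1]
  Insert 3 (step 2): P = [3] / [6];  Q = [1] / [2]
  Insert 7 (step 3): P = [3, 7] / [6];  Q = [1, 3] / [2]
  Insert 5 (step 4): P = [3, 5] / [6, 7];  Q = [1, 3] / [2, 4]
  Insert 1 (step 5): P = [1, 5] / [3, 7] / [6];  Q = [1, 3] / [2, 4] / [5]
  Insert 4 (step 6): P = [1, 4] / [3, 5] / [6, 7];  Q = [1, 3] / [2, 4] / [5, 6]
  Insert 2 (step 7): P = [1, 2] / [3, 4] / [5, 7] / [6];  Q = [1, 3] / [2, 4] / [5, 6] / [7]
Final shape: (2, 2, 2, 1).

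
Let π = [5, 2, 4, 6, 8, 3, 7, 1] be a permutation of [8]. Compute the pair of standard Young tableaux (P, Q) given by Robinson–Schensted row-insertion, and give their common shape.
P = [1, 3, 6, 7] / [2, 8] / [4] / [5];  Q = [1, 3, 4, 5] / [2, 7] / [6] / [8];  common shape = (4, 2, 1, 1)

Row-insert the values π_1, π_2, … into P one at a time, bumping the leftmost entry strictly greater than the inserted value down to the next row. The recording tableau Q records, in position (i, j), the step at which that cell was added to P.
  Insert 5 (step 1): P = [5];  Q = [1]
  Insert 2 (step 2): P = [2] / [5];  Q = [1] / [2]
  Insert 4 (step 3): P = [2, 4] / [5];  Q = [1, 3] / [2]
  Insert 6 (step 4): P = [2, 4, 6] / [5];  Q = [1, 3, 4] / [2]
  Insert 8 (step 5): P = [2, 4, 6, 8] / [5];  Q = [1, 3, 4, 5] / [2]
  Insert 3 (step 6): P = [2, 3, 6, 8] / [4] / [5];  Q = [1, 3, 4, 5] / [2] / [6]
  Insert 7 (step 7): P = [2, 3, 6, 7] / [4, 8] / [5];  Q = [1, 3, 4, 5] / [2, 7] / [6]
  Insert 1 (step 8): P = [1, 3, 6, 7] / [2, 8] / [4] / [5];  Q = [1, 3, 4, 5] / [2, 7] / [6] / [8]
Final shape: (4, 2, 1, 1).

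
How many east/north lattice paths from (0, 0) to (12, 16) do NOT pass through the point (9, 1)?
Number of paths = 30413595

Total paths from (0, 0) to (12, 16): C(28, 12) = 30421755. Paths through (9, 1): (paths (0, 0) → (9, 1)) × (paths (9, 1) → (12, 16)) = C(10, 9) · C(18, 3) = 10 · 816 = 8160. Avoidance count = 30421755 − 8160 = 30413595.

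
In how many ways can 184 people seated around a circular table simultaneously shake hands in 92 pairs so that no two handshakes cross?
C_92 = 15487357822491889407128326963778343232013931127835600

These noncrossing handshakes are counted by the Catalan number C_n = (1/(n + 1)) · C(2n, n). For n = 92: C_92 = (1/93) · C(184, 92) = 1440324277491745714862934407631385920577295594888710800/93 = 15487357822491889407128326963778343232013931127835600.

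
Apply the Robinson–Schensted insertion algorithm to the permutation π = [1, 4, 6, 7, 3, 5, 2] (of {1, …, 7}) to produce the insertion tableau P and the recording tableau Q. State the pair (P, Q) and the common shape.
P = [1, 2, 5, 7] / [3, 6] / [4];  Q = [1, 2, 3, 4] / [5, 6] / [7];  common shape = (4, 2, 1)

Row-insert the values π_1, π_2, … into P one at a time, bumping the leftmost entry strictly greater than the inserted value down to the next row. The recording tableau Q records, in position (i, j), the step at which that cell was added to P.
  Insert 1 (step 1): P = [1];  Q = [1]
  Insert 4 (step 2): P = [1, 4];  Q = [1, 2]
  Insert 6 (step 3): P = [1, 4, 6];  Q = [1, 2, 3]
  Insert 7 (step 4): P = [1, 4, 6, 7];  Q = [1, 2, 3, 4]
  Insert 3 (step 5): P = [1, 3, 6, 7] / [4];  Q = [1, 2, 3, 4] / [5]
  Insert 5 (step 6): P = [1, 3, 5, 7] / [4, 6];  Q = [1, 2, 3, 4] / [5, 6]
  Insert 2 (step 7): P = [1, 2, 5, 7] / [3, 6] / [4];  Q = [1, 2, 3, 4] / [5, 6] / [7]
Final shape: (4, 2, 1).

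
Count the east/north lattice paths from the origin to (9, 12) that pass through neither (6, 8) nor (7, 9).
Number of paths = 134485

Inclusion–exclusion. Total paths: C(21, 9) = 293930. Through P₁: C(14, 6)·C(7, 3) = 105105. Through P₂: C(16, 7)·C(5, 2) = 114400. Since P₁ is strictly southwest of P₂, a monotone path through both must visit P₁ then P₂; paths through both = C(14, 6)·C(2, 1)·C(5, 2) = 60060. Avoid both = 293930 − 105105 − 114400 + 60060 = 134485.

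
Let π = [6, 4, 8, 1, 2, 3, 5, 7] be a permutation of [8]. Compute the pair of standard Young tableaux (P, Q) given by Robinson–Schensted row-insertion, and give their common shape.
P = [1, 2, 3, 5, 7] / [4, 8] / [6];  Q = [1, 3, 6, 7, 8] / [2, 5] / [4];  common shape = (5, 2, 1)

Row-insert the values π_1, π_2, … into P one at a time, bumping the leftmost entry strictly greater than the inserted value down to the next row. The recording tableau Q records, in position (i, j), the step at which that cell was added to P.
  Insert 6 (step 1): P = [6];  Q = [1]
  Insert 4 (step 2): P = [4] / [6];  Q = [1] / [2]
  Insert 8 (step 3): P = [4, 8] / [6];  Q = [1, 3] / [2]
  Insert 1 (step 4): P = [1, 8] / [4] / [6];  Q = [1, 3] / [2] / [4]
  Insert 2 (step 5): P = [1, 2] / [4, 8] / [6];  Q = [1, 3] / [2, 5] / [4]
  Insert 3 (step 6): P = [1, 2, 3] / [4, 8] / [6];  Q = [1, 3, 6] / [2, 5] / [4]
  Insert 5 (step 7): P = [1, 2, 3, 5] / [4, 8] / [6];  Q = [1, 3, 6, 7] / [2, 5] / [4]
  Insert 7 (step 8): P = [1, 2, 3, 5, 7] / [4, 8] / [6];  Q = [1, 3, 6, 7, 8] / [2, 5] / [4]
Final shape: (5, 2, 1).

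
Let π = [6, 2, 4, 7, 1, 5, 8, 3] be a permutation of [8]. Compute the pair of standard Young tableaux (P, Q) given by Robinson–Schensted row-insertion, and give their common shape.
P = [1, 3, 5, 8] / [2, 4] / [6, 7];  Q = [1, 3, 4, 7] / [2, 6] / [5, 8];  common shape = (4, 2, 2)

Row-insert the values π_1, π_2, … into P one at a time, bumping the leftmost entry strictly greater than the inserted value down to the next row. The recording tableau Q records, in position (i, j), the step at which that cell was added to P.
  Insert 6 (step 1): P = [6];  Q = [1]
  Insert 2 (step 2): P = [2] / [6];  Q = [1] / [2]
  Insert 4 (step 3): P = [2, 4] / [6];  Q = [1, 3] / [2]
  Insert 7 (step 4): P = [2, 4, 7] / [6];  Q = [1, 3, 4] / [2]
  Insert 1 (step 5): P = [1, 4, 7] / [2] / [6];  Q = [1, 3, 4] / [2] / [5]
  Insert 5 (step 6): P = [1, 4, 5] / [2, 7] / [6];  Q = [1, 3, 4] / [2, 6] / [5]
  Insert 8 (step 7): P = [1, 4, 5, 8] / [2, 7] / [6];  Q = [1, 3, 4, 7] / [2, 6] / [5]
  Insert 3 (step 8): P = [1, 3, 5, 8] / [2, 4] / [6, 7];  Q = [1, 3, 4, 7] / [2, 6] / [5, 8]
Final shape: (4, 2, 2).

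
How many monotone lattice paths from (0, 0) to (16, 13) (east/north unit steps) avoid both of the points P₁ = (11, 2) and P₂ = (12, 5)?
Number of paths = 64614591

Inclusion–exclusion. Total paths: C(29, 16) = 67863915. Through P₁: C(13, 11)·C(16, 5) = 340704. Through P₂: C(17, 12)·C(12, 4) = 3063060. Since P₁ is strictly southwest of P₂, a monotone path through both must visit P₁ then P₂; paths through both = C(13, 11)·C(4, 1)·C(12, 4) = 154440. Avoid both = 67863915 − 340704 − 3063060 + 154440 = 64614591.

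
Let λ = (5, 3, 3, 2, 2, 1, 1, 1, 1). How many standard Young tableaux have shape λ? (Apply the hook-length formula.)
# SYT of shape (5, 3, 3, 2, 2, 1, 1, 1, 1) = 16116408

Hook-length formula: f^λ = n! / Π hook(c), product over all cells c of the Young diagram. For λ = (5, 3, 3, 2, 2, 1, 1, 1, 1), n = 19 boxes. Hook lengths by row (left-to-right, top-to-bottom): [13, 8, 5, 2, 1]; [10, 5, 2]; [9, 4, 1]; [7, 2]; [6, 1]; [4]; [3]; [2]; [1]. Product of hooks = 7547904000. So f^λ = 19! / 7547904000 = 121645100408832000 / 7547904000 = 16116408.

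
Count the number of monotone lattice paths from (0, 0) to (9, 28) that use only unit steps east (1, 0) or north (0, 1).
Number of paths = 124403620

A monotone lattice path from (0, 0) to (9, 28) consists of 9 east steps and 28 north steps in some order, so it is determined by which 9 of the 37 steps are east. The count is C(37, 9) = 124403620.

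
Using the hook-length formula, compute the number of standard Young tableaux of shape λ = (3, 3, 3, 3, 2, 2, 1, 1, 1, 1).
# SYT of shape (3, 3, 3, 3, 2, 2, 1, 1, 1, 1) = 5038800

Hook-length formula: f^λ = n! / Π hook(c), product over all cells c of the Young diagram. For λ = (3, 3, 3, 3, 2, 2, 1, 1, 1, 1), n = 20 boxes. Hook lengths by row (left-to-right, top-to-bottom): [12, 7, 4]; [11, 6, 3]; [10, 5, 2]; [9, 4, 1]; [7, 2]; [6, 1]; [4]; [3]; [2]; [1]. Product of hooks = 482833612800. So f^λ = 20! / 482833612800 = 2432902008176640000 / 482833612800 = 5038800.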